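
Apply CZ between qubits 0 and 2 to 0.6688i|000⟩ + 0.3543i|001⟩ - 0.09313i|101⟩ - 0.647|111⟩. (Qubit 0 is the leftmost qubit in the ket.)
0.6688i|000⟩ + 0.3543i|001⟩ + 0.09313i|101⟩ + 0.647|111⟩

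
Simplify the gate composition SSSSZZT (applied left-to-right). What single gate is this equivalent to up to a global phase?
T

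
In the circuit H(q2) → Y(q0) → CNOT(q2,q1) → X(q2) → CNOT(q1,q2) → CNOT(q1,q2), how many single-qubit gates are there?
3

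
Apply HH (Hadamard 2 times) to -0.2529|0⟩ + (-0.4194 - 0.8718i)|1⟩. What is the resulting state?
-0.2529|0⟩ + (-0.4194 - 0.8718i)|1⟩

H² = I, so an even number of Hadamards cancels: H^2 = I and the state is unchanged.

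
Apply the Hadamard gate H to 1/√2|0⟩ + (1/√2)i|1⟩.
(1/2 + (1/2)i)|0⟩ + (1/2 - (1/2)i)|1⟩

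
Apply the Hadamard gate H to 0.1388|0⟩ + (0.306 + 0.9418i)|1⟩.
(0.3145 + 0.666i)|0⟩ + (-0.1182 - 0.666i)|1⟩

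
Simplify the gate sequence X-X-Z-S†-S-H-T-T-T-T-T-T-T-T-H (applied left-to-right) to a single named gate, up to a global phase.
Z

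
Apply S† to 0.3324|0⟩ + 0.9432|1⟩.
0.3324|0⟩ - 0.9432i|1⟩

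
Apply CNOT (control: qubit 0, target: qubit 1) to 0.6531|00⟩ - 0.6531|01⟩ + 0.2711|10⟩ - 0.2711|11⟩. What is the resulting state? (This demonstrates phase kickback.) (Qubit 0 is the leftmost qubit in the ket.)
0.6531|00⟩ - 0.6531|01⟩ - 0.2711|10⟩ + 0.2711|11⟩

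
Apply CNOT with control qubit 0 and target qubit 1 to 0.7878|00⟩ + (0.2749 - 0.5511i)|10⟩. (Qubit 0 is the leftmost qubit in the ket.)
0.7878|00⟩ + (0.2749 - 0.5511i)|11⟩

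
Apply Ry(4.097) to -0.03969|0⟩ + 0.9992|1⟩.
-0.8691|0⟩ - 0.4946|1⟩

Ry(4.097) = [[cos(θ/2), −sin(θ/2)], [sin(θ/2), cos(θ/2)]]; θ = 4.097, cos(θ/2) ≈ -0.459741, sin(θ/2) ≈ 0.888053.
With a = amp(|0⟩) = -0.03969 and b = amp(|1⟩) = 0.9992:
new amp(|0⟩) = (-0.459741)·a + (-0.888053)·b = -0.8691
new amp(|1⟩) = (0.888053)·a + (-0.459741)·b = -0.4946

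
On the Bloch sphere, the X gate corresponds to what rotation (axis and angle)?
Rotation by π around the x-axis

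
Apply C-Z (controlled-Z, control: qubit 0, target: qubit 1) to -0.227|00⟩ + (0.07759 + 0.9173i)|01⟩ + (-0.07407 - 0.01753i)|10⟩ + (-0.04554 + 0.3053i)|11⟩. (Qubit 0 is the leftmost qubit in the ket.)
-0.227|00⟩ + (0.07759 + 0.9173i)|01⟩ + (-0.07407 - 0.01753i)|10⟩ + (0.04554 - 0.3053i)|11⟩

C-Z leaves the control-|0⟩ kets |00⟩, |01⟩ unchanged and applies Z to qubit 1 on the control-|1⟩ pair (|10⟩, |11⟩).
Z = [[1, 0], [0, -1]].
With a = amp(|10⟩) = (-0.07407 - 0.01753i) and b = amp(|11⟩) = (-0.04554 + 0.3053i):
new amp(|10⟩) = (1)·a = (-0.07407 - 0.01753i)
new amp(|11⟩) = (-1)·b = (0.04554 - 0.3053i)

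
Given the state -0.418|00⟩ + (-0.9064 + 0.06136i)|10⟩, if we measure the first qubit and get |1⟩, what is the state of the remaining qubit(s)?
(-0.9977 + 0.06754i)|0⟩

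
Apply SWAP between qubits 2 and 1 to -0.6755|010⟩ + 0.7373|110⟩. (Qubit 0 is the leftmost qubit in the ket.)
-0.6755|001⟩ + 0.7373|101⟩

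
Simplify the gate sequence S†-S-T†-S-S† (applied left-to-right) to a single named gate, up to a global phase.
T†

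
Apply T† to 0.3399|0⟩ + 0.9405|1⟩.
0.3399|0⟩ + (0.665 - 0.665i)|1⟩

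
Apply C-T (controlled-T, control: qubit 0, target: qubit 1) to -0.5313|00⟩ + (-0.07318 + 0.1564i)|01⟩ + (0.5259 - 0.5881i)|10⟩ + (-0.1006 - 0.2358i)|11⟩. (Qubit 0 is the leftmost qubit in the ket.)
-0.5313|00⟩ + (-0.07318 + 0.1564i)|01⟩ + (0.5259 - 0.5881i)|10⟩ + (0.0956 - 0.2379i)|11⟩

C-T leaves the control-|0⟩ kets |00⟩, |01⟩ unchanged and applies T to qubit 1 on the control-|1⟩ pair (|10⟩, |11⟩).
T = [[1, 0], [0, (1/√2 + (1/√2)i)]].
With a = amp(|10⟩) = (0.5259 - 0.5881i) and b = amp(|11⟩) = (-0.1006 - 0.2358i):
new amp(|10⟩) = (1)·a = (0.5259 - 0.5881i)
new amp(|11⟩) = (1/√2 + (1/√2)i)·b = (0.0956 - 0.2379i)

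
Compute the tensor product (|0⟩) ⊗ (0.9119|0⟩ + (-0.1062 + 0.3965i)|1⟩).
0.9119|00⟩ + (-0.1062 + 0.3965i)|01⟩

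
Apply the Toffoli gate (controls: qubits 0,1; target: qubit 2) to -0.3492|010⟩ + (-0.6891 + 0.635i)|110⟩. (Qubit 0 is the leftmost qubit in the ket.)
-0.3492|010⟩ + (-0.6891 + 0.635i)|111⟩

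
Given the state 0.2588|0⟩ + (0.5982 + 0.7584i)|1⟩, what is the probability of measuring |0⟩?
0.06698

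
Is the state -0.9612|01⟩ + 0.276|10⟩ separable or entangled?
Entangled

Writing the state as a|00⟩ + b|01⟩ + c|10⟩ + d|11⟩, it is a product state iff ad − bc = 0.
Here (a, b, c, d) = (0, -0.9612, 0.276, 0): ad − bc = (0)(0) − (-0.9612)(0.276) = 0.2653 ≠ 0, so the state is entangled.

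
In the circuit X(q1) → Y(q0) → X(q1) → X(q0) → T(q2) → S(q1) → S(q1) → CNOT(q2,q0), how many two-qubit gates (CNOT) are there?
1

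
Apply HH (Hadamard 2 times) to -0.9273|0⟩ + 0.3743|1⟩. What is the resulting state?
-0.9273|0⟩ + 0.3743|1⟩

H² = I, so an even number of Hadamards cancels: H^2 = I and the state is unchanged.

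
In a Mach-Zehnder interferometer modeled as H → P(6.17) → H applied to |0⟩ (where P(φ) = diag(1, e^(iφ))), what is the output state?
(0.9968 - 0.05647i)|0⟩ + (0.003199 + 0.05647i)|1⟩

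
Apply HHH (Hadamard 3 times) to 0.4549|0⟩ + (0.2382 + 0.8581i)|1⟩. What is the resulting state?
(0.4901 + 0.6068i)|0⟩ + (0.1532 - 0.6068i)|1⟩

H² = I, so H^3 = H: a single Hadamard. With (a, b) = (0.4549, (0.2382 + 0.8581i)), H gives ((a + b)/√2, (a − b)/√2) = ((0.4901 + 0.6068i), (0.1532 - 0.6068i)).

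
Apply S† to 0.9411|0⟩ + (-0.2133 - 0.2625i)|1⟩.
0.9411|0⟩ + (-0.2625 + 0.2133i)|1⟩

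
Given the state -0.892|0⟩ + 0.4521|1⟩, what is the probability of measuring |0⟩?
0.7957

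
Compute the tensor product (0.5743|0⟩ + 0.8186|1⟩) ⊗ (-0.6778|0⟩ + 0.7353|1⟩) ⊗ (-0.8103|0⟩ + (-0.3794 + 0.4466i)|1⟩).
0.3154|000⟩ + (0.1477 - 0.1738i)|001⟩ - 0.3422|010⟩ + (-0.1602 + 0.1886i)|011⟩ + 0.4496|100⟩ + (0.2105 - 0.2478i)|101⟩ - 0.4877|110⟩ + (-0.2284 + 0.2688i)|111⟩

amp(|b₁b₂…⟩) = product of the factor amplitudes for bits b₁, b₂, …; only kets whose every factor amplitude is nonzero survive.
|000⟩: (0.5743)(-0.6778)(-0.8103) = 0.3154
|001⟩: (0.5743)(-0.6778)(-0.3794 + 0.4466i) = (0.1477 - 0.1738i)
|010⟩: (0.5743)(0.7353)(-0.8103) = -0.3422
|011⟩: (0.5743)(0.7353)(-0.3794 + 0.4466i) = (-0.1602 + 0.1886i)
|100⟩: (0.8186)(-0.6778)(-0.8103) = 0.4496
|101⟩: (0.8186)(-0.6778)(-0.3794 + 0.4466i) = (0.2105 - 0.2478i)
|110⟩: (0.8186)(0.7353)(-0.8103) = -0.4877
|111⟩: (0.8186)(0.7353)(-0.3794 + 0.4466i) = (-0.2284 + 0.2688i)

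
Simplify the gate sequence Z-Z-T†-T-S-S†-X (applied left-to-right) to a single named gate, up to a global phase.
X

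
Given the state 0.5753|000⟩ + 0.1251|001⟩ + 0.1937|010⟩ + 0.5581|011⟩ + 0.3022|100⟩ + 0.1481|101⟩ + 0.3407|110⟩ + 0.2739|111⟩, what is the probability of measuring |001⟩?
0.01565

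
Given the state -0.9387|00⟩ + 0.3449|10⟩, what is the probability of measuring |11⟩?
0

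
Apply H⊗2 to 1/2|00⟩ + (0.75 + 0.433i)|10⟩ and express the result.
(0.625 + 0.2165i)|00⟩ + (0.625 + 0.2165i)|01⟩ + (-0.125 - 0.2165i)|10⟩ + (-0.125 - 0.2165i)|11⟩

H⊗2 gives amp(|y⟩) = (1/2) Σ_x (−1)^(x·y) amp(|x⟩), where x·y is the number of positions in which both x and y have a 1.
|00⟩: (1/2 + (0.75 + 0.433i))/2 = (0.625 + 0.2165i)
|01⟩: (1/2 + (0.75 + 0.433i))/2 = (0.625 + 0.2165i)
|10⟩: (1/2 - (0.75 + 0.433i))/2 = (-0.125 - 0.2165i)
|11⟩: (1/2 - (0.75 + 0.433i))/2 = (-0.125 - 0.2165i)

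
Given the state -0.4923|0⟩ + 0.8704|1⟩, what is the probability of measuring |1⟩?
0.7576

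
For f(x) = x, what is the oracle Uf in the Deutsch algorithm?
CNOT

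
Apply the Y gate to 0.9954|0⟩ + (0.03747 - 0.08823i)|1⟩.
(-0.08823 - 0.03747i)|0⟩ + 0.9954i|1⟩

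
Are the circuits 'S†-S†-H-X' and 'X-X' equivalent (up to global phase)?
No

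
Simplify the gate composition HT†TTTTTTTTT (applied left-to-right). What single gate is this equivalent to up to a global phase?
H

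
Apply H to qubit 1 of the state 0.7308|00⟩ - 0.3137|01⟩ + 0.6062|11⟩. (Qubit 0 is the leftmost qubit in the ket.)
0.2949|00⟩ + 0.7386|01⟩ + 0.4286|10⟩ - 0.4286|11⟩

H on qubit 1 mixes each pair of kets that differ only in qubit 1: amplitudes (a, b) of (|…0…⟩, |…1…⟩) become ((a + b)/√2, (a − b)/√2). Kets absent from the input have amplitude 0.
(|00⟩, |01⟩): (a, b) = (0.7308, -0.3137) → (0.2949, 0.7386)
(|10⟩, |11⟩): (a, b) = (0, 0.6062) → (0.4286, -0.4286)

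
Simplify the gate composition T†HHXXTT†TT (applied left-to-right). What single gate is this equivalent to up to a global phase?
T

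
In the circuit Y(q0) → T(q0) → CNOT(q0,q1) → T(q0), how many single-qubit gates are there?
3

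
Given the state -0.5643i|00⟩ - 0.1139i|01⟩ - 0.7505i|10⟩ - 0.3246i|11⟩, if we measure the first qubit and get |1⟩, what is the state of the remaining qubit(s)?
-0.9178i|0⟩ - 0.397i|1⟩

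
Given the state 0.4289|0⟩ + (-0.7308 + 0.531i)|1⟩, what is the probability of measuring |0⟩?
0.184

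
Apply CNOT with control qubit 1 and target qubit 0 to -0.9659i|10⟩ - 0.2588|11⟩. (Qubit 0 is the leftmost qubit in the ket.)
-0.2588|01⟩ - 0.9659i|10⟩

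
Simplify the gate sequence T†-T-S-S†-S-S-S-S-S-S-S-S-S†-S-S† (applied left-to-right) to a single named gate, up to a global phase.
S†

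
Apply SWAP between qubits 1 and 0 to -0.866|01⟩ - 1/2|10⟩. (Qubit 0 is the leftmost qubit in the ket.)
-1/2|01⟩ - 0.866|10⟩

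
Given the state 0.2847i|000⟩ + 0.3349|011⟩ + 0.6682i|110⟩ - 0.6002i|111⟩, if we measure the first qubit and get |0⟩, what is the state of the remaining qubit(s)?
0.6477i|00⟩ + 0.7619|11⟩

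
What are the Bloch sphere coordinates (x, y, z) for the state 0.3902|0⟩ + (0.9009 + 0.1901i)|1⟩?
(0.7031, 0.1484, -0.6955)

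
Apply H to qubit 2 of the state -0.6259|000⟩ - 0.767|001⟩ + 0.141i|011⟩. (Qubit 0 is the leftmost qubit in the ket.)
-0.9849|000⟩ + 0.09977|001⟩ + 0.0997i|010⟩ - 0.0997i|011⟩

H on qubit 2 mixes each pair of kets that differ only in qubit 2: amplitudes (a, b) of (|…0…⟩, |…1…⟩) become ((a + b)/√2, (a − b)/√2). Kets absent from the input have amplitude 0.
(|000⟩, |001⟩): (a, b) = (-0.6259, -0.767) → (-0.9849, 0.09977)
(|010⟩, |011⟩): (a, b) = (0, 0.141i) → (0.0997i, -0.0997i)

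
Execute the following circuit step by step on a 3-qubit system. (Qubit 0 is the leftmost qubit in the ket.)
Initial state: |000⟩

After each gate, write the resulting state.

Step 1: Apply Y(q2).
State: i|001⟩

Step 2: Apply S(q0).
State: i|001⟩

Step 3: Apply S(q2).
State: -|001⟩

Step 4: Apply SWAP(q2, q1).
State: -|010⟩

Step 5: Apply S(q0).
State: -|010⟩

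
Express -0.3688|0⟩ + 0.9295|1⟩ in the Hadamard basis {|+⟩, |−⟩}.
0.3965|+⟩ - 0.918|−⟩

With |ψ⟩ = α|0⟩ + β|1⟩, the Hadamard-basis coefficients are ⟨+|ψ⟩ = (α + β)/√2 and ⟨−|ψ⟩ = (α − β)/√2.
Here α = -0.3688, β = 0.9295: (α + β)/√2 = 0.3965, (α − β)/√2 = -0.918.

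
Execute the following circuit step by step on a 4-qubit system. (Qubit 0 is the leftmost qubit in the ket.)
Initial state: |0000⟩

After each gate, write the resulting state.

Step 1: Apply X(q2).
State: |0010⟩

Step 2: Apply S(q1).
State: |0010⟩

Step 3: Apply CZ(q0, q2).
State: |0010⟩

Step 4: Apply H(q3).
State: 1/√2|0010⟩ + 1/√2|0011⟩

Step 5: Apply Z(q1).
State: 1/√2|0010⟩ + 1/√2|0011⟩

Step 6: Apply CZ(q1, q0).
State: 1/√2|0010⟩ + 1/√2|0011⟩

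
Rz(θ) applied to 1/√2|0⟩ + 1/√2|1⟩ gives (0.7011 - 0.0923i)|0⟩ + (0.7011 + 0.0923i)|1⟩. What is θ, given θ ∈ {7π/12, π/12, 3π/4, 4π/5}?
π/12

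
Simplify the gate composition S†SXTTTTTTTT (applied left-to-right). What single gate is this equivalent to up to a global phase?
X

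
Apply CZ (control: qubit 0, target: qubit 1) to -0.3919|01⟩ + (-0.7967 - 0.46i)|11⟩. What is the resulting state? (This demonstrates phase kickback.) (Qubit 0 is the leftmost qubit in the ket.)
-0.3919|01⟩ + (0.7967 + 0.46i)|11⟩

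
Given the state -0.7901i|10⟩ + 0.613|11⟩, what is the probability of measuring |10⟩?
0.6243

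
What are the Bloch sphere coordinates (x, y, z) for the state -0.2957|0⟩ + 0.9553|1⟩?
(-0.565, 0, -0.8252)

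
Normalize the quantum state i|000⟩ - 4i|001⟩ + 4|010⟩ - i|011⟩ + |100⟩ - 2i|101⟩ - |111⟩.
0.1581i|000⟩ - 0.6325i|001⟩ + 0.6325|010⟩ - 0.1581i|011⟩ + 0.1581|100⟩ - 0.3162i|101⟩ - 0.1581|111⟩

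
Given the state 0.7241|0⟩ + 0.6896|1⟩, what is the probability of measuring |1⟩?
0.4755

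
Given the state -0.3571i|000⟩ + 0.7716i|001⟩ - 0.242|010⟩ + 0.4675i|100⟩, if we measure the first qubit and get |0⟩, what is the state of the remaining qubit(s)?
-0.404i|00⟩ + 0.8729i|01⟩ - 0.2738|10⟩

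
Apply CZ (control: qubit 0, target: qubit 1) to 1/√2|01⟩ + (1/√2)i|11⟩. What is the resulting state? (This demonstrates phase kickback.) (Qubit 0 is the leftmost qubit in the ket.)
1/√2|01⟩ - (1/√2)i|11⟩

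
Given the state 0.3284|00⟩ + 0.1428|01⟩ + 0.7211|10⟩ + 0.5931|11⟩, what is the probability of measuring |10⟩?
0.52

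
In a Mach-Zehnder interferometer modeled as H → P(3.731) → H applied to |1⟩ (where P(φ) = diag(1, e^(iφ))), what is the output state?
(0.9156 + 0.2779i)|0⟩ + (0.08436 - 0.2779i)|1⟩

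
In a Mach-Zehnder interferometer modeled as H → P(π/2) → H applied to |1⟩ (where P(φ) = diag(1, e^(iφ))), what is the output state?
(1/2 - (1/2)i)|0⟩ + (1/2 + (1/2)i)|1⟩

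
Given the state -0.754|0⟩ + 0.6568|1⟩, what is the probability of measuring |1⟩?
0.4314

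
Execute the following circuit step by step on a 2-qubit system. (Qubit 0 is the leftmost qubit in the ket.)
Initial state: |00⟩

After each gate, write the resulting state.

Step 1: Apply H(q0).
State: 1/√2|00⟩ + 1/√2|10⟩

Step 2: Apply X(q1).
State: 1/√2|01⟩ + 1/√2|11⟩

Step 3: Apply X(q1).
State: 1/√2|00⟩ + 1/√2|10⟩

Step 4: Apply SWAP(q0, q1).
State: 1/√2|00⟩ + 1/√2|01⟩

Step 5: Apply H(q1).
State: |00⟩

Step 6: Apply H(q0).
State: 1/√2|00⟩ + 1/√2|10⟩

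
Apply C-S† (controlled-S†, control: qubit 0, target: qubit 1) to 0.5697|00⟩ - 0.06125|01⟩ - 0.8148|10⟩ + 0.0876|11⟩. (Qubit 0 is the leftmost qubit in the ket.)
0.5697|00⟩ - 0.06125|01⟩ - 0.8148|10⟩ - 0.0876i|11⟩

C-S† leaves the control-|0⟩ kets |00⟩, |01⟩ unchanged and applies S† to qubit 1 on the control-|1⟩ pair (|10⟩, |11⟩).
S† = [[1, 0], [0, -i]].
With a = amp(|10⟩) = -0.8148 and b = amp(|11⟩) = 0.0876:
new amp(|10⟩) = (1)·a = -0.8148
new amp(|11⟩) = (-i)·b = -0.0876i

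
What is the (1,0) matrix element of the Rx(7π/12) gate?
-0.7934i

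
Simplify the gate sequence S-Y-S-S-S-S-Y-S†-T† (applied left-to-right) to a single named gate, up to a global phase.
T†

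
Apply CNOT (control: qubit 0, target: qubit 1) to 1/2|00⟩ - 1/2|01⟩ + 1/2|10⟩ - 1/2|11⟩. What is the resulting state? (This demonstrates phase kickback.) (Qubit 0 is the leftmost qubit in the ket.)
1/2|00⟩ - 1/2|01⟩ - 1/2|10⟩ + 1/2|11⟩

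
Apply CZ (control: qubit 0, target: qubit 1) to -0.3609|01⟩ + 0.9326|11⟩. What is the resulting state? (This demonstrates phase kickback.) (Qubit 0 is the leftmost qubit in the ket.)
-0.3609|01⟩ - 0.9326|11⟩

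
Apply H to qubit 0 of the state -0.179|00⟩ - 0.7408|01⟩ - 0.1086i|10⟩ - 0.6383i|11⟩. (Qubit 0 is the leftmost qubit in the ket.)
(-0.1266 - 0.07679i)|00⟩ + (-0.5238 - 0.4513i)|01⟩ + (-0.1266 + 0.07679i)|10⟩ + (-0.5238 + 0.4513i)|11⟩

H on qubit 0 mixes each pair of kets that differ only in qubit 0: amplitudes (a, b) of (|…0…⟩, |…1…⟩) become ((a + b)/√2, (a − b)/√2). Kets absent from the input have amplitude 0.
(|00⟩, |10⟩): (a, b) = (-0.179, -0.1086i) → ((-0.1266 - 0.07679i), (-0.1266 + 0.07679i))
(|01⟩, |11⟩): (a, b) = (-0.7408, -0.6383i) → ((-0.5238 - 0.4513i), (-0.5238 + 0.4513i))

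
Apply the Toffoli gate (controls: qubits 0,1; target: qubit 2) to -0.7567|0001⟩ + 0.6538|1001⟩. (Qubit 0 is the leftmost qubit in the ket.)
-0.7567|0001⟩ + 0.6538|1001⟩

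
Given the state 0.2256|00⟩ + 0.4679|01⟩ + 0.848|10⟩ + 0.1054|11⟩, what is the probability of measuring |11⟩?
0.01111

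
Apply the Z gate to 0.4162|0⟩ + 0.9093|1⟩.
0.4162|0⟩ - 0.9093|1⟩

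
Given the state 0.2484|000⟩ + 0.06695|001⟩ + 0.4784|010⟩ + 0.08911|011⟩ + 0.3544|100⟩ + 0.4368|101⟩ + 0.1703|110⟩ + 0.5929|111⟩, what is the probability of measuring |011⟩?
0.007941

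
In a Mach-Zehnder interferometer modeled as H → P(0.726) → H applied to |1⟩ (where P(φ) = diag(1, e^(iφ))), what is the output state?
(0.1261 - 0.3319i)|0⟩ + (0.8739 + 0.3319i)|1⟩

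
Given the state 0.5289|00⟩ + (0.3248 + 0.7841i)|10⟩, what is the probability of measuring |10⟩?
0.7203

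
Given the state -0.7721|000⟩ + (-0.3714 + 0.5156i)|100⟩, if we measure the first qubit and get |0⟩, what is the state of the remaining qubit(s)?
-|00⟩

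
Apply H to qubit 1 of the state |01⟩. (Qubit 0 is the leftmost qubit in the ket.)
1/√2|00⟩ - 1/√2|01⟩

H on qubit 1 mixes each pair of kets that differ only in qubit 1: amplitudes (a, b) of (|…0…⟩, |…1…⟩) become ((a + b)/√2, (a − b)/√2). Kets absent from the input have amplitude 0.
(|00⟩, |01⟩): (a, b) = (0, 1) → (1/√2, -1/√2)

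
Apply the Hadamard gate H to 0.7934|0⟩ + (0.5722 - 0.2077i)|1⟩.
(0.9656 - 0.1469i)|0⟩ + (0.1564 + 0.1469i)|1⟩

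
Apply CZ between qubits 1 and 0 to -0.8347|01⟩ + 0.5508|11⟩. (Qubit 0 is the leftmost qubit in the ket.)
-0.8347|01⟩ - 0.5508|11⟩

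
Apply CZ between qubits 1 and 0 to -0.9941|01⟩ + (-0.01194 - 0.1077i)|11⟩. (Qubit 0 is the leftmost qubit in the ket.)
-0.9941|01⟩ + (0.01194 + 0.1077i)|11⟩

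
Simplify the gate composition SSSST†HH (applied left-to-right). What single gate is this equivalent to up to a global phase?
T†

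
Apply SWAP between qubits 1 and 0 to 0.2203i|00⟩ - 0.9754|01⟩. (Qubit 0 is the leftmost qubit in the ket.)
0.2203i|00⟩ - 0.9754|10⟩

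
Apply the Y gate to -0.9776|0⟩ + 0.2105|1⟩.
-0.2105i|0⟩ - 0.9776i|1⟩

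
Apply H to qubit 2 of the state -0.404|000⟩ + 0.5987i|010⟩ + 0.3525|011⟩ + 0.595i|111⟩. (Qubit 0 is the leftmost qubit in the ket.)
-0.2857|000⟩ - 0.2857|001⟩ + (0.2493 + 0.4233i)|010⟩ + (-0.2493 + 0.4233i)|011⟩ + 0.4207i|110⟩ - 0.4207i|111⟩

H on qubit 2 mixes each pair of kets that differ only in qubit 2: amplitudes (a, b) of (|…0…⟩, |…1…⟩) become ((a + b)/√2, (a − b)/√2). Kets absent from the input have amplitude 0.
(|000⟩, |001⟩): (a, b) = (-0.404, 0) → (-0.2857, -0.2857)
(|010⟩, |011⟩): (a, b) = (0.5987i, 0.3525) → ((0.2493 + 0.4233i), (-0.2493 + 0.4233i))
(|110⟩, |111⟩): (a, b) = (0, 0.595i) → (0.4207i, -0.4207i)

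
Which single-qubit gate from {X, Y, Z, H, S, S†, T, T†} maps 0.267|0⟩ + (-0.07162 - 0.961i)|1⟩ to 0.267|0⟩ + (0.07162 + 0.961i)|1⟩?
Z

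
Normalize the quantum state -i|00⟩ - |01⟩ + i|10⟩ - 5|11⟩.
-0.189i|00⟩ - 0.189|01⟩ + 0.189i|10⟩ - 0.9449|11⟩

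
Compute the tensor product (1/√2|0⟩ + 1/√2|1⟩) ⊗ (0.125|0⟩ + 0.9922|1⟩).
0.08839|00⟩ + 0.7016|01⟩ + 0.08839|10⟩ + 0.7016|11⟩

amp(|b₁b₂…⟩) = product of the factor amplitudes for bits b₁, b₂, …; only kets whose every factor amplitude is nonzero survive.
|00⟩: (1/√2)(0.125) = 0.08839
|01⟩: (1/√2)(0.9922) = 0.7016
|10⟩: (1/√2)(0.125) = 0.08839
|11⟩: (1/√2)(0.9922) = 0.7016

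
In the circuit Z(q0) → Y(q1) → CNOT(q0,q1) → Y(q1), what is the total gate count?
4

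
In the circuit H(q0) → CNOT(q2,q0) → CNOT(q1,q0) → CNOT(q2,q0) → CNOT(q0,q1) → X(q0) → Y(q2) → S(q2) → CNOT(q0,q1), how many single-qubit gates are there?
4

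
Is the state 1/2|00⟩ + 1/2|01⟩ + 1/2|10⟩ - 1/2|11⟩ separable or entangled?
Entangled

Writing the state as a|00⟩ + b|01⟩ + c|10⟩ + d|11⟩, it is a product state iff ad − bc = 0.
Here (a, b, c, d) = (1/2, 1/2, 1/2, -1/2): ad − bc = (1/2)(-1/2) − (1/2)(1/2) = -1/2 ≠ 0, so the state is entangled.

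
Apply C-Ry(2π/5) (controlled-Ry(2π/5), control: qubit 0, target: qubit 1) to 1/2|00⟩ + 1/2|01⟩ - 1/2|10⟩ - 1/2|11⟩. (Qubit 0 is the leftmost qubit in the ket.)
1/2|00⟩ + 1/2|01⟩ - 0.1106|10⟩ - 0.6984|11⟩

C-Ry(2π/5) leaves the control-|0⟩ kets |00⟩, |01⟩ unchanged and applies Ry(2π/5) to qubit 1 on the control-|1⟩ pair (|10⟩, |11⟩).
Ry(2π/5) = [[cos(θ/2), −sin(θ/2)], [sin(θ/2), cos(θ/2)]]; θ = 2π/5, cos(θ/2) ≈ 0.809017, sin(θ/2) ≈ 0.587785.
With a = amp(|10⟩) = -1/2 and b = amp(|11⟩) = -1/2:
new amp(|10⟩) = (0.809017)·a + (-0.587785)·b = -0.1106
new amp(|11⟩) = (0.587785)·a + (0.809017)·b = -0.6984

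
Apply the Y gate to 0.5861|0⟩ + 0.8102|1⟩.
-0.8102i|0⟩ + 0.5861i|1⟩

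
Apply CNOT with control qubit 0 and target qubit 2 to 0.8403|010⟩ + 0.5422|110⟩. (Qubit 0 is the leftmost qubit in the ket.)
0.8403|010⟩ + 0.5422|111⟩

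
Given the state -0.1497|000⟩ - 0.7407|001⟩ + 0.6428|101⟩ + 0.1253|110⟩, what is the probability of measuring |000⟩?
0.02241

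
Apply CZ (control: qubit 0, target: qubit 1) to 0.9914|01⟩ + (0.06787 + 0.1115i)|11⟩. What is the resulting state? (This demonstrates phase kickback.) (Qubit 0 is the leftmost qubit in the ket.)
0.9914|01⟩ + (-0.06787 - 0.1115i)|11⟩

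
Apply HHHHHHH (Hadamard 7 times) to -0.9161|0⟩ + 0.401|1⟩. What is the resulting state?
-0.3642|0⟩ - 0.9313|1⟩

H² = I, so H^7 = H: a single Hadamard. With (a, b) = (-0.9161, 0.401), H gives ((a + b)/√2, (a − b)/√2) = (-0.3642, -0.9313).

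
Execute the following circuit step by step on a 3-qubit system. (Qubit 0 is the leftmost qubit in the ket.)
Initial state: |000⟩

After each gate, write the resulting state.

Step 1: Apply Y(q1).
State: i|010⟩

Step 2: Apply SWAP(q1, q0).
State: i|100⟩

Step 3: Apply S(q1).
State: i|100⟩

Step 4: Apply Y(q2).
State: -|101⟩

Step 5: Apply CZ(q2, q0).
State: |101⟩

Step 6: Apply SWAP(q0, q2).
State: |101⟩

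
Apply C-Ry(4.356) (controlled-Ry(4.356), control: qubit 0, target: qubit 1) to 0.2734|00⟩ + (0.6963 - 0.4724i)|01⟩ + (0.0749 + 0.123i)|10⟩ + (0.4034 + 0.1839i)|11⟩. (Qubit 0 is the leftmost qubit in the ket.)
0.2734|00⟩ + (0.6963 - 0.4724i)|01⟩ + (-0.374 - 0.2212i)|10⟩ + (-0.1687 - 0.003915i)|11⟩

C-Ry(4.356) leaves the control-|0⟩ kets |00⟩, |01⟩ unchanged and applies Ry(4.356) to qubit 1 on the control-|1⟩ pair (|10⟩, |11⟩).
Ry(4.356) = [[cos(θ/2), −sin(θ/2)], [sin(θ/2), cos(θ/2)]]; θ = 4.356, cos(θ/2) ≈ -0.570573, sin(θ/2) ≈ 0.821247.
With a = amp(|10⟩) = (0.0749 + 0.123i) and b = amp(|11⟩) = (0.4034 + 0.1839i):
new amp(|10⟩) = (-0.570573)·a + (-0.821247)·b = (-0.374 - 0.2212i)
new amp(|11⟩) = (0.821247)·a + (-0.570573)·b = (-0.1687 - 0.003915i)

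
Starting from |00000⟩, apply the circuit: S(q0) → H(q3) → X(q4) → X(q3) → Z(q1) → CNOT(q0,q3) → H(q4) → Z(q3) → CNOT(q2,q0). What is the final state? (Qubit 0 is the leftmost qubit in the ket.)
1/2|00000⟩ - 1/2|00001⟩ - 1/2|00010⟩ + 1/2|00011⟩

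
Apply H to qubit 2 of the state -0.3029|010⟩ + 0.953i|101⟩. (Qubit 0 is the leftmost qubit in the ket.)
-0.2142|010⟩ - 0.2142|011⟩ + 0.6739i|100⟩ - 0.6739i|101⟩

H on qubit 2 mixes each pair of kets that differ only in qubit 2: amplitudes (a, b) of (|…0…⟩, |…1…⟩) become ((a + b)/√2, (a − b)/√2). Kets absent from the input have amplitude 0.
(|010⟩, |011⟩): (a, b) = (-0.3029, 0) → (-0.2142, -0.2142)
(|100⟩, |101⟩): (a, b) = (0, 0.953i) → (0.6739i, -0.6739i)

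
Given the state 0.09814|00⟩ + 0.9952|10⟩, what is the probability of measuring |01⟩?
0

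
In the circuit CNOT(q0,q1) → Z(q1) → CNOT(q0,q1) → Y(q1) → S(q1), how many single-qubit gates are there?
3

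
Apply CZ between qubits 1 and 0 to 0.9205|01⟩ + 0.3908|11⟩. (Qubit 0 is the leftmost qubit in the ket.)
0.9205|01⟩ - 0.3908|11⟩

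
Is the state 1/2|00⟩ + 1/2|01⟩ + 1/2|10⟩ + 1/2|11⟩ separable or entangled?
Separable

Writing the state as a|00⟩ + b|01⟩ + c|10⟩ + d|11⟩, it is a product state iff ad − bc = 0.
Here (a, b, c, d) = (1/2, 1/2, 1/2, 1/2): ad − bc = (1/2)(1/2) − (1/2)(1/2) = 0, so the state is separable.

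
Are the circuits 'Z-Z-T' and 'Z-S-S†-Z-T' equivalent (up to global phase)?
Yes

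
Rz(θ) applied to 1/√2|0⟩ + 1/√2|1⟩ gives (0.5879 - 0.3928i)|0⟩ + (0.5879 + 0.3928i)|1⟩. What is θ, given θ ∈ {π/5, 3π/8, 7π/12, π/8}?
3π/8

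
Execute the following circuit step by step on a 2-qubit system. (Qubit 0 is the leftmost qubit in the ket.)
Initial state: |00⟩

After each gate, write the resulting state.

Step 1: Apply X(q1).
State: |01⟩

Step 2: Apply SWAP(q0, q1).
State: |10⟩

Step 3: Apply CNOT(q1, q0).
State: |10⟩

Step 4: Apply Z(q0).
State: -|10⟩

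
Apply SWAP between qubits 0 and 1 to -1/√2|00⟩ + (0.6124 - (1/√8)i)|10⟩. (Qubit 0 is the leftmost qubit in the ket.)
-1/√2|00⟩ + (0.6124 - (1/√8)i)|01⟩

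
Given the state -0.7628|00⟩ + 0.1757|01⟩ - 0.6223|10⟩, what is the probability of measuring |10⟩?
0.3873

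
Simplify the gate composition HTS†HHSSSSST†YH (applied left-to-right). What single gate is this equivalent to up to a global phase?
Y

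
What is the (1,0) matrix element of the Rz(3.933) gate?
0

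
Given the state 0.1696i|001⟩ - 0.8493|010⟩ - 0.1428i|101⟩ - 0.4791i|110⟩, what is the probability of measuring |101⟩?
0.02039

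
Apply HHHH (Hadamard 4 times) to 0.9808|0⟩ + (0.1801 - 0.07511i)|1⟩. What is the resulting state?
0.9808|0⟩ + (0.1801 - 0.07511i)|1⟩

H² = I, so an even number of Hadamards cancels: H^4 = I and the state is unchanged.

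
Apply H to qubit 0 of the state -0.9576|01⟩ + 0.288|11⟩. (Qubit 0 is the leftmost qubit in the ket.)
-0.4735|01⟩ - 0.8808|11⟩

H on qubit 0 mixes each pair of kets that differ only in qubit 0: amplitudes (a, b) of (|…0…⟩, |…1…⟩) become ((a + b)/√2, (a − b)/√2). Kets absent from the input have amplitude 0.
(|01⟩, |11⟩): (a, b) = (-0.9576, 0.288) → (-0.4735, -0.8808)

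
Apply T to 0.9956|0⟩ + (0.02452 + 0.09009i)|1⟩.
0.9956|0⟩ + (-0.04636 + 0.08104i)|1⟩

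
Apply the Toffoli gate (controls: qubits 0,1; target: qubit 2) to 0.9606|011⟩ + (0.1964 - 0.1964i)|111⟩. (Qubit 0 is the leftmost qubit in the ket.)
0.9606|011⟩ + (0.1964 - 0.1964i)|110⟩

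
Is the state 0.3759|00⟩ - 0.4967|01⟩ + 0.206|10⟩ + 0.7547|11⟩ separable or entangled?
Entangled

Writing the state as a|00⟩ + b|01⟩ + c|10⟩ + d|11⟩, it is a product state iff ad − bc = 0.
Here (a, b, c, d) = (0.3759, -0.4967, 0.206, 0.7547): ad − bc = (0.3759)(0.7547) − (-0.4967)(0.206) = 0.386 ≠ 0, so the state is entangled.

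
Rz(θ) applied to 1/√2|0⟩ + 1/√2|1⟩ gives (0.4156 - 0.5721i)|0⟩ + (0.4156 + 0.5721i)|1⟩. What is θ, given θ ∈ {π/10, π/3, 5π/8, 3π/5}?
3π/5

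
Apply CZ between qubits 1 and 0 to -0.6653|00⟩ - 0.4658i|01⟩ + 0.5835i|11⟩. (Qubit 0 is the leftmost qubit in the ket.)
-0.6653|00⟩ - 0.4658i|01⟩ - 0.5835i|11⟩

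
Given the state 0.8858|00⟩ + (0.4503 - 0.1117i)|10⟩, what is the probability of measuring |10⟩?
0.2152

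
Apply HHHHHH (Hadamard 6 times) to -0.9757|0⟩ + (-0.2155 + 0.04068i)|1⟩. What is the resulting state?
-0.9757|0⟩ + (-0.2155 + 0.04068i)|1⟩

H² = I, so an even number of Hadamards cancels: H^6 = I and the state is unchanged.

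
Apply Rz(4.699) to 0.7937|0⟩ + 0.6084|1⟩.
(-0.5575 - 0.565i)|0⟩ + (-0.4273 + 0.4331i)|1⟩

Rz(4.699) = [[e^(−iθ/2), 0], [0, e^(iθ/2)]] with e^(±iθ/2) = cos(θ/2) ± i·sin(θ/2); θ = 4.699, cos(θ/2) ≈ -0.702357, sin(θ/2) ≈ 0.711825.
With a = amp(|0⟩) = 0.7937 and b = amp(|1⟩) = 0.6084:
new amp(|0⟩) = (-0.702357 - 0.711825i)·a = (-0.5575 - 0.565i)
new amp(|1⟩) = (-0.702357 + 0.711825i)·b = (-0.4273 + 0.4331i)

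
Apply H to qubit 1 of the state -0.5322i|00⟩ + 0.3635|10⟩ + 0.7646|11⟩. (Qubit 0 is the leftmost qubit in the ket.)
-0.3763i|00⟩ - 0.3763i|01⟩ + 0.7977|10⟩ - 0.2836|11⟩

H on qubit 1 mixes each pair of kets that differ only in qubit 1: amplitudes (a, b) of (|…0…⟩, |…1…⟩) become ((a + b)/√2, (a − b)/√2). Kets absent from the input have amplitude 0.
(|00⟩, |01⟩): (a, b) = (-0.5322i, 0) → (-0.3763i, -0.3763i)
(|10⟩, |11⟩): (a, b) = (0.3635, 0.7646) → (0.7977, -0.2836)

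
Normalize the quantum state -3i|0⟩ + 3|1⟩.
-(1/√2)i|0⟩ + 1/√2|1⟩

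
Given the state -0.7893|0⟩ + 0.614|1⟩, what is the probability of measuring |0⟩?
0.623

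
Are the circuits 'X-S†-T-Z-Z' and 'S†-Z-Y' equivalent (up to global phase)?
No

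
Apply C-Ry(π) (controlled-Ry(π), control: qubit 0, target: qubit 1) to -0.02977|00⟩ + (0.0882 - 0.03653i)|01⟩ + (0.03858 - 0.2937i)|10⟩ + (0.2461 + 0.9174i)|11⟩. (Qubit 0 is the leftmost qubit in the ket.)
-0.02977|00⟩ + (0.0882 - 0.03653i)|01⟩ + (-0.2461 - 0.9174i)|10⟩ + (0.03858 - 0.2937i)|11⟩

C-Ry(π) leaves the control-|0⟩ kets |00⟩, |01⟩ unchanged and applies Ry(π) to qubit 1 on the control-|1⟩ pair (|10⟩, |11⟩).
Ry(π) = [[cos(θ/2), −sin(θ/2)], [sin(θ/2), cos(θ/2)]]; θ = π, cos(θ/2) ≈ 0, sin(θ/2) ≈ 1.
With a = amp(|10⟩) = (0.03858 - 0.2937i) and b = amp(|11⟩) = (0.2461 + 0.9174i):
new amp(|10⟩) = (-1)·b = (-0.2461 - 0.9174i)
new amp(|11⟩) = (1)·a = (0.03858 - 0.2937i)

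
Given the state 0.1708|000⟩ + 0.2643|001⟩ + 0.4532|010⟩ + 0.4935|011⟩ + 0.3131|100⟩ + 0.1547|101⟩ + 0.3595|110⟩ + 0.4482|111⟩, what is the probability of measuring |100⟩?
0.09803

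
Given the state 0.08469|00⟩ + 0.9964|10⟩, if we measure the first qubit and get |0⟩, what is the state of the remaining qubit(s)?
|0⟩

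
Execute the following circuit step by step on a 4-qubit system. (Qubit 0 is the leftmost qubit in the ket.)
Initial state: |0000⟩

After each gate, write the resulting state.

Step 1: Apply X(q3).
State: |0001⟩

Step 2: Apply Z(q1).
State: |0001⟩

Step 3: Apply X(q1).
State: |0101⟩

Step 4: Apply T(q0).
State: |0101⟩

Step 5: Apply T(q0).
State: |0101⟩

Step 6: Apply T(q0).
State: |0101⟩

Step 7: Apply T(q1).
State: (1/√2 + (1/√2)i)|0101⟩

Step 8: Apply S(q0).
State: (1/√2 + (1/√2)i)|0101⟩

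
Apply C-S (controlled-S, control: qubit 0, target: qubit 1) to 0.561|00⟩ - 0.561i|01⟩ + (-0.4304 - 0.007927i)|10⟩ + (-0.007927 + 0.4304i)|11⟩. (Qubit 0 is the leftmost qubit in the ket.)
0.561|00⟩ - 0.561i|01⟩ + (-0.4304 - 0.007927i)|10⟩ + (-0.4304 - 0.007927i)|11⟩

C-S leaves the control-|0⟩ kets |00⟩, |01⟩ unchanged and applies S to qubit 1 on the control-|1⟩ pair (|10⟩, |11⟩).
S = [[1, 0], [0, i]].
With a = amp(|10⟩) = (-0.4304 - 0.007927i) and b = amp(|11⟩) = (-0.007927 + 0.4304i):
new amp(|10⟩) = (1)·a = (-0.4304 - 0.007927i)
new amp(|11⟩) = (i)·b = (-0.4304 - 0.007927i)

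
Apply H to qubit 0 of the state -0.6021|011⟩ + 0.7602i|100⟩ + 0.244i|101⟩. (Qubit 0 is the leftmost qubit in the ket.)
0.5375i|000⟩ + 0.1725i|001⟩ - 0.4257|011⟩ - 0.5375i|100⟩ - 0.1725i|101⟩ - 0.4257|111⟩

H on qubit 0 mixes each pair of kets that differ only in qubit 0: amplitudes (a, b) of (|…0…⟩, |…1…⟩) become ((a + b)/√2, (a − b)/√2). Kets absent from the input have amplitude 0.
(|000⟩, |100⟩): (a, b) = (0, 0.7602i) → (0.5375i, -0.5375i)
(|001⟩, |101⟩): (a, b) = (0, 0.244i) → (0.1725i, -0.1725i)
(|011⟩, |111⟩): (a, b) = (-0.6021, 0) → (-0.4257, -0.4257)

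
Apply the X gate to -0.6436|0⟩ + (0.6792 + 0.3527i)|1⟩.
(0.6792 + 0.3527i)|0⟩ - 0.6436|1⟩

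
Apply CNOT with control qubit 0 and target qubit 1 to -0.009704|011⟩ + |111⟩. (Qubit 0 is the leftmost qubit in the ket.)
-0.009704|011⟩ + |101⟩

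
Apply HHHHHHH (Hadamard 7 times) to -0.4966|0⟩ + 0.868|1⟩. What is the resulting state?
0.2626|0⟩ - 0.9649|1⟩

H² = I, so H^7 = H: a single Hadamard. With (a, b) = (-0.4966, 0.868), H gives ((a + b)/√2, (a − b)/√2) = (0.2626, -0.9649).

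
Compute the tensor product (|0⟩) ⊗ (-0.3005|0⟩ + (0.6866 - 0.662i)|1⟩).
-0.3005|00⟩ + (0.6866 - 0.662i)|01⟩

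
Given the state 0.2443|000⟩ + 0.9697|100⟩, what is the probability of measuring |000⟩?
0.05968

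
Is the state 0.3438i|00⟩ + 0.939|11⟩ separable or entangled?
Entangled

Writing the state as a|00⟩ + b|01⟩ + c|10⟩ + d|11⟩, it is a product state iff ad − bc = 0.
Here (a, b, c, d) = (0.3438i, 0, 0, 0.939): ad − bc = (0.3438i)(0.939) − (0)(0) = 0.3228i ≠ 0, so the state is entangled.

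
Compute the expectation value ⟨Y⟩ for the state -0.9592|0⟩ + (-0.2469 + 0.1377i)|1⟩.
-0.2642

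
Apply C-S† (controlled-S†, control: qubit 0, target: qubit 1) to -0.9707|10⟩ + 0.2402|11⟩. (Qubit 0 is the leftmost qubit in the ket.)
-0.9707|10⟩ - 0.2402i|11⟩

C-S† leaves the control-|0⟩ kets |00⟩, |01⟩ unchanged and applies S† to qubit 1 on the control-|1⟩ pair (|10⟩, |11⟩).
S† = [[1, 0], [0, -i]].
With a = amp(|10⟩) = -0.9707 and b = amp(|11⟩) = 0.2402:
new amp(|10⟩) = (1)·a = -0.9707
new amp(|11⟩) = (-i)·b = -0.2402i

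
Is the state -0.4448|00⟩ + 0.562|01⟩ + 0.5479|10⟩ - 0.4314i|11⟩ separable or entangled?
Entangled

Writing the state as a|00⟩ + b|01⟩ + c|10⟩ + d|11⟩, it is a product state iff ad − bc = 0.
Here (a, b, c, d) = (-0.4448, 0.562, 0.5479, -0.4314i): ad − bc = (-0.4448)(-0.4314i) − (0.562)(0.5479) = (-0.3079 + 0.1919i) ≠ 0, so the state is entangled.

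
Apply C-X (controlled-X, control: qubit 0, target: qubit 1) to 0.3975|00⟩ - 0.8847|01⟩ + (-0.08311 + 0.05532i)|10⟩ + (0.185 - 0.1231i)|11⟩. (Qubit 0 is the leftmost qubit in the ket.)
0.3975|00⟩ - 0.8847|01⟩ + (0.185 - 0.1231i)|10⟩ + (-0.08311 + 0.05532i)|11⟩

C-X leaves the control-|0⟩ kets |00⟩, |01⟩ unchanged and applies X to qubit 1 on the control-|1⟩ pair (|10⟩, |11⟩).
X = [[0, 1], [1, 0]].
With a = amp(|10⟩) = (-0.08311 + 0.05532i) and b = amp(|11⟩) = (0.185 - 0.1231i):
new amp(|10⟩) = (1)·b = (0.185 - 0.1231i)
new amp(|11⟩) = (1)·a = (-0.08311 + 0.05532i)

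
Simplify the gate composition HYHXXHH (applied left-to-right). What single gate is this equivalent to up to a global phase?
Y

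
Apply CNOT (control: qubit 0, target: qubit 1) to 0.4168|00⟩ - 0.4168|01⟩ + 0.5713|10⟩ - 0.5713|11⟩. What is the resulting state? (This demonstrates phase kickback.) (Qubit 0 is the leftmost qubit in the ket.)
0.4168|00⟩ - 0.4168|01⟩ - 0.5713|10⟩ + 0.5713|11⟩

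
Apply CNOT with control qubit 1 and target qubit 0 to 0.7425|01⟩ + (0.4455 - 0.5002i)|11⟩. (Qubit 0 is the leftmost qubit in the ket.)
(0.4455 - 0.5002i)|01⟩ + 0.7425|11⟩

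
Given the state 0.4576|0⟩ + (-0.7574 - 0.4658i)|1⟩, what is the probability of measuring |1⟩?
0.7906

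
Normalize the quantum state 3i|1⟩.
i|1⟩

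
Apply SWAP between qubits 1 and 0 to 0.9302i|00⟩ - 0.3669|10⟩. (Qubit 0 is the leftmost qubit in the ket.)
0.9302i|00⟩ - 0.3669|01⟩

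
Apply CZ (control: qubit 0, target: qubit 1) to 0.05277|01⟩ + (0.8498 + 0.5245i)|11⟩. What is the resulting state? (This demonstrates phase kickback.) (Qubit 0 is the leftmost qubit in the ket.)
0.05277|01⟩ + (-0.8498 - 0.5245i)|11⟩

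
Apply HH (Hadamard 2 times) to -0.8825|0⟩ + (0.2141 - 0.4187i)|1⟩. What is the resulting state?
-0.8825|0⟩ + (0.2141 - 0.4187i)|1⟩

H² = I, so an even number of Hadamards cancels: H^2 = I and the state is unchanged.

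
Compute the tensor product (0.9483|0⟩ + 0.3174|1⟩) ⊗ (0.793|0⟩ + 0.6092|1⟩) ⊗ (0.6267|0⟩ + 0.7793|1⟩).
0.4713|000⟩ + 0.586|001⟩ + 0.362|010⟩ + 0.4502|011⟩ + 0.1577|100⟩ + 0.1961|101⟩ + 0.1212|110⟩ + 0.1507|111⟩

amp(|b₁b₂…⟩) = product of the factor amplitudes for bits b₁, b₂, …; only kets whose every factor amplitude is nonzero survive.
|000⟩: (0.9483)(0.793)(0.6267) = 0.4713
|001⟩: (0.9483)(0.793)(0.7793) = 0.586
|010⟩: (0.9483)(0.6092)(0.6267) = 0.362
|011⟩: (0.9483)(0.6092)(0.7793) = 0.4502
|100⟩: (0.3174)(0.793)(0.6267) = 0.1577
|101⟩: (0.3174)(0.793)(0.7793) = 0.1961
|110⟩: (0.3174)(0.6092)(0.6267) = 0.1212
|111⟩: (0.3174)(0.6092)(0.7793) = 0.1507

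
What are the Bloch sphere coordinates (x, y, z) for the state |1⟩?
(0, 0, -1)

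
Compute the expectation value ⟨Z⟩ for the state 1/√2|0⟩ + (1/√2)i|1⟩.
0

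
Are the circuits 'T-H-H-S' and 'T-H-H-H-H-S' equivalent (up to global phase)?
Yes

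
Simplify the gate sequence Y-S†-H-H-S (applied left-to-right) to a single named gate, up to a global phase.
Y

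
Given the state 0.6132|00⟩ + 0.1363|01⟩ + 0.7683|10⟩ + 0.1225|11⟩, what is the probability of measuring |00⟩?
0.376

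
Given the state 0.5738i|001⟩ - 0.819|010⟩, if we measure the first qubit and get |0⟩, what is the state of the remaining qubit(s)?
0.5738i|01⟩ - 0.819|10⟩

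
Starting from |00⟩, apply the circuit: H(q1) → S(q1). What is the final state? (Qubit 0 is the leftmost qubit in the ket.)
1/√2|00⟩ + (1/√2)i|01⟩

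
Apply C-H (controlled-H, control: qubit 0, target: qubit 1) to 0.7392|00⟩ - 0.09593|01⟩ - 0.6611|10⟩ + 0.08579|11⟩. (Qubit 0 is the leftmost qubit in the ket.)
0.7392|00⟩ - 0.09593|01⟩ - 0.4068|10⟩ - 0.5281|11⟩

C-H leaves the control-|0⟩ kets |00⟩, |01⟩ unchanged and applies H to qubit 1 on the control-|1⟩ pair (|10⟩, |11⟩).
H = [[1/√2, 1/√2], [1/√2, -1/√2]].
With a = amp(|10⟩) = -0.6611 and b = amp(|11⟩) = 0.08579:
new amp(|10⟩) = (1/√2)·a + (1/√2)·b = -0.4068
new amp(|11⟩) = (1/√2)·a + (-1/√2)·b = -0.5281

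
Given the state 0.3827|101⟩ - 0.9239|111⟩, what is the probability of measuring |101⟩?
0.1465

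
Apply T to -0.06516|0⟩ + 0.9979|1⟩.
-0.06516|0⟩ + (0.7056 + 0.7056i)|1⟩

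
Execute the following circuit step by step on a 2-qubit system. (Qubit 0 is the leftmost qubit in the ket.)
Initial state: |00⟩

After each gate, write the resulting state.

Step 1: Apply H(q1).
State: 1/√2|00⟩ + 1/√2|01⟩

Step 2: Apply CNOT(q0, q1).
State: 1/√2|00⟩ + 1/√2|01⟩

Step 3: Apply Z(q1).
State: 1/√2|00⟩ - 1/√2|01⟩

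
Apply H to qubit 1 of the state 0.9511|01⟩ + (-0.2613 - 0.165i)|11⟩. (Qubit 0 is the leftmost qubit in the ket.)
0.6725|00⟩ - 0.6725|01⟩ + (-0.1848 - 0.1167i)|10⟩ + (0.1848 + 0.1167i)|11⟩

H on qubit 1 mixes each pair of kets that differ only in qubit 1: amplitudes (a, b) of (|…0…⟩, |…1…⟩) become ((a + b)/√2, (a − b)/√2). Kets absent from the input have amplitude 0.
(|00⟩, |01⟩): (a, b) = (0, 0.9511) → (0.6725, -0.6725)
(|10⟩, |11⟩): (a, b) = (0, (-0.2613 - 0.165i)) → ((-0.1848 - 0.1167i), (0.1848 + 0.1167i))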